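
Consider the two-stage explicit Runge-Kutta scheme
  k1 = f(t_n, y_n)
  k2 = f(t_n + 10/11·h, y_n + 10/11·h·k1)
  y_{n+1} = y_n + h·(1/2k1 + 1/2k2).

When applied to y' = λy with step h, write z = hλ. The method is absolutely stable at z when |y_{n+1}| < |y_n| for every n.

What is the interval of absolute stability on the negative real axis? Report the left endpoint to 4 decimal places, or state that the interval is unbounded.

Set f=λy, z=hλ:
  k1=λy_n ⇒ h·k1=z·y_n;  k2=λ(1+10/11z)y_n ⇒ h·k2=z(1+10/11z)y_n
  y_{n+1}/y_n = 1 + 1/2z + 1/2z(1+10/11z) = 1 + z + 5/11z²
  R(z) = 1 + z + 5/11z².

Find x<0 with |R(x)|<1.
x=-1.17: |R|=0.4522
R=1: x+5/11x²=0 ⇒ x=−11/5=-2.2000; min R=1−1/(4·5/11)=0.4500>−1
Confirm numerically:
  x=-1.959: |R|=0.78540 <1
  x=-1.172: |R|=0.45236 <1
  x=-1.169: |R|=0.45216 <1
  x=-0.998: |R|=0.45473 <1
  x=-2.798: |R|=1.76055 >1
  x=-2.415: |R|=1.23601 >1
So |R|<1 on (-2.2000, 0).

z∈(-2.2000,0).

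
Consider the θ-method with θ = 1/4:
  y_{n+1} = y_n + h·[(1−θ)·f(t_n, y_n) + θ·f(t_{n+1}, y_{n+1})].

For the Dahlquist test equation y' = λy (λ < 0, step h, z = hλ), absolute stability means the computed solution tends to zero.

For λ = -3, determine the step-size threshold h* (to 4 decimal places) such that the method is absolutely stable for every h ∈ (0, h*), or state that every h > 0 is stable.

(-4.0000,0); λ=-3 ⇒ h* = (4)/3 = 1.3333.

Test eqn y'=λy, z=hλ:
  y_{n+1} = y_n + z·[3/4·y_n + 1/4·y_{n+1}] ⇒ (1 − 1/4z)y_{n+1} = (1 + 3/4z)y_n
  so R(z) = (1 + 3/4z)/(1 − 1/4z).

Boundary: |R(x)|=1, x<0.
x=-0.47: |R|=0.5794
R=−1: 1+3/4x = −1+1/4x ⇒ -1/2x=2 ⇒ x=2/(-1/2)=-4.0000
Confirm numerically:
  x=-3.916: |R|=0.97878 <1
  x=-3.651: |R|=0.90877 <1
  x=-2.755: |R|=0.63138 <1
  x=-4.568: |R|=1.13259 >1
  x=-4.320: |R|=1.07692 >1
So |R|<1 on (-4.0000, 0).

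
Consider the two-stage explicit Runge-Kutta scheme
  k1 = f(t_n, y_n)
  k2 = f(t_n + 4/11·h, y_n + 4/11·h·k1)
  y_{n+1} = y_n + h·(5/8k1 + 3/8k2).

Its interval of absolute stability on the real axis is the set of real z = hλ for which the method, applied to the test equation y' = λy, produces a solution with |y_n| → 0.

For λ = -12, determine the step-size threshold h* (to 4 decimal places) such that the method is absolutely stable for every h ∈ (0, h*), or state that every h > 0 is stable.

(-7.3333,0); λ=-12 ⇒ h* = (22/3)/12 = 0.6111.

With y'=λy (z=hλ):
  k1=λy_n ⇒ h·k1=z·y_n;  k2=λ(1+4/11z)y_n ⇒ h·k2=z(1+4/11z)y_n
  y_{n+1}/y_n = 1 + 5/8z + 3/8z(1+4/11z) = 1 + z + 3/22z²
  ⇒ R(z) = 1 + z + 3/22z².

Boundary: |R(x)|=1, x<0.
x=-1.57: |R|=0.2339
R=1: x+3/22x²=0 ⇒ x=−22/3=-7.3333; min R=1−1/(4·3/22)=-0.8333>−1
Confirm numerically:
  x=-4.677: |R|=0.69414 <1
  x=-4.495: |R|=0.73977 <1
  x=-3.869: |R|=0.82775 <1
  x=-2.937: |R|=0.76073 <1
  x=-7.691: |R|=1.37511 >1
  x=-7.606: |R|=1.28280 >1
Interval (-7.3333, 0).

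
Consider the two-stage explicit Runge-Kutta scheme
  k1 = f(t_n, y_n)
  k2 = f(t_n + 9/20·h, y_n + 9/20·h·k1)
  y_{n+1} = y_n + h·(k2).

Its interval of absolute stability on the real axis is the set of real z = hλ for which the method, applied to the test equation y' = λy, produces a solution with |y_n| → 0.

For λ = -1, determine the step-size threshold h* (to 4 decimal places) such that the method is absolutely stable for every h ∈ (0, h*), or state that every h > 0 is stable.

(-2.2222,0); λ=-1 ⇒ h* = (20/9)/1 = 2.2222.

On y'=λy, z=hλ:
  k1=λy_n ⇒ h·k1=z·y_n;  k2=λ(1+9/20z)y_n ⇒ h·k2=z(1+9/20z)y_n
  y_{n+1}/y_n = 1 + z(1+9/20z) = 1 + z + 9/20z²
  ⇒ R(z) = 1 + z + 9/20z².

Solve |R(x)|<1 on ℝ⁻.
x=-0.95: |R|=0.4561
R=1: x+9/20x²=0 ⇒ x=−20/9=-2.2222; min R=1−1/(4·9/20)=0.4444>−1
Confirm numerically:
  x=-1.956: |R|=0.76567 <1
  x=-1.793: |R|=0.65368 <1
  x=-1.761: |R|=0.63450 <1
  x=-1.101: |R|=0.44449 <1
  x=-2.804: |R|=1.73409 >1
  x=-2.802: |R|=1.73104 >1
  x=-2.469: |R|=1.27418 >1
So |R|<1 on (-2.2222, 0).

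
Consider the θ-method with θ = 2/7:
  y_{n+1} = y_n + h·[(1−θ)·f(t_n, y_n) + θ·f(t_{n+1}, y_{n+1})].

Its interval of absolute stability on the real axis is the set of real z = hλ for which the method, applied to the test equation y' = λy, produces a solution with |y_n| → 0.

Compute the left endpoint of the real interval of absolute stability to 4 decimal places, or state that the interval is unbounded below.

With y'=λy (z=hλ):
  y_{n+1} = y_n + z·[5/7·y_n + 2/7·y_{n+1}] ⇒ (1 − 2/7z)y_{n+1} = (1 + 5/7z)y_n
  Hence R(z) = (1 + 5/7z)/(1 − 2/7z).

Boundary: |R(x)|=1, x<0.
x=-0.38: |R|=0.6572
R=−1: 1+5/7x = −1+2/7x ⇒ -3/7x=2 ⇒ x=2/(-3/7)=-4.6667
Confirm numerically:
  x=-4.543: |R|=0.97694 <1
  x=-3.266: |R|=0.68948 <1
  x=-2.721: |R|=0.53086 <1
  x=-2.523: |R|=0.46613 <1
  x=-4.974: |R|=1.05440 >1
  x=-4.857: |R|=1.03416 >1
So |R|<1 on (-4.6667, 0).

z* = -4.6667.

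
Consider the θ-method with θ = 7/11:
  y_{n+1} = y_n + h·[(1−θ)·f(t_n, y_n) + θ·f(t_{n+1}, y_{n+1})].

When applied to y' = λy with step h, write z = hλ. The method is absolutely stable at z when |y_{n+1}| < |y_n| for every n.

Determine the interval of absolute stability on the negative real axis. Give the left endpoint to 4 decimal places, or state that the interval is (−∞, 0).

On y'=λy, z=hλ:
  y_{n+1} = y_n + z·[4/11·y_n + 7/11·y_{n+1}] ⇒ (1 − 7/11z)y_{n+1} = (1 + 4/11z)y_n
  R(z) = (1 + 4/11z)/(1 − 7/11z).

Need |R(x)|<1, x<0.
x=-0.52: |R|=0.6093
x=-2: |R|=0.1200
x=-10: |R|=0.3580
x=-100: |R|=0.5471
θ=7/11≥1/2 ⇒ |1+4/11x|<|1−7/11x| ∀x<0 ⇒ interval (−∞,0).

unbounded; (−∞, 0).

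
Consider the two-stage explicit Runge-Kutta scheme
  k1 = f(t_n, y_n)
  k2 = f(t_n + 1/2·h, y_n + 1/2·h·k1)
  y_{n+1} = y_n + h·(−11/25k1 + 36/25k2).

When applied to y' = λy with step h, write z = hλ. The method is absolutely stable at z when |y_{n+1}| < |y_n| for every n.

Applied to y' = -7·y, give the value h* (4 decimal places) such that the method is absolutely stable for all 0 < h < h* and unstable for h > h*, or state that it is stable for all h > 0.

(-1.3889,0); λ=-7 ⇒ h* = (25/18)/7 = 0.1984.

With y'=λy (z=hλ):
  k1=λy_n ⇒ h·k1=z·y_n;  k2=λ(1+1/2z)y_n ⇒ h·k2=z(1+1/2z)y_n
  y_{n+1}/y_n = 1 − 11/25z + 36/25z(1+1/2z) = 1 + z + 18/25z²
  R(z) = 1 + z + 18/25z².

Boundary: |R(x)|=1, x<0.
x=-1.67: |R|=1.3380
R=1: x+18/25x²=0 ⇒ x=−25/18=-1.3889; min R=1−1/(4·18/25)=0.6528>−1
Confirm numerically:
  x=-1.194: |R|=0.83246 <1
  x=-1.072: |R|=0.75541 <1
  x=-0.955: |R|=0.70166 <1
  x=-0.759: |R|=0.65578 <1
  x=-1.854: |R|=1.62087 >1
  x=-1.628: |R|=1.28028 >1
  x=-1.489: |R|=1.10733 >1
Interval (-1.3889, 0).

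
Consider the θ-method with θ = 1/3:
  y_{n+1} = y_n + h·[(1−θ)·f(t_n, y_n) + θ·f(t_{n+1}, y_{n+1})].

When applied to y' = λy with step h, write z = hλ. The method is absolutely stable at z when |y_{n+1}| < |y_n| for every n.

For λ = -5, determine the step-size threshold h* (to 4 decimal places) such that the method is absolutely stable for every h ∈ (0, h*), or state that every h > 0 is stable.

On y'=λy, z=hλ:
  y_{n+1} = y_n + z·[2/3·y_n + 1/3·y_{n+1}] ⇒ (1 − 1/3z)y_{n+1} = (1 + 2/3z)y_n
  Hence R(z) = (1 + 2/3z)/(1 − 1/3z).

Boundary: |R(x)|=1, x<0.
x=-0.35: |R|=0.6866
R=−1: 1+2/3x = −1+1/3x ⇒ -1/3x=2 ⇒ x=2/(-1/3)=-6.0000
Confirm numerically:
  x=-5.601: |R|=0.95361 <1
  x=-4.776: |R|=0.84259 <1
  x=-3.243: |R|=0.55839 <1
  x=-3.068: |R|=0.51681 <1
  x=-6.346: |R|=1.03702 >1
  x=-6.190: |R|=1.02067 >1
Stable set (-6.0000, 0).

(-6.0000,0); λ=-5 ⇒ h* = (6)/5 = 1.2000.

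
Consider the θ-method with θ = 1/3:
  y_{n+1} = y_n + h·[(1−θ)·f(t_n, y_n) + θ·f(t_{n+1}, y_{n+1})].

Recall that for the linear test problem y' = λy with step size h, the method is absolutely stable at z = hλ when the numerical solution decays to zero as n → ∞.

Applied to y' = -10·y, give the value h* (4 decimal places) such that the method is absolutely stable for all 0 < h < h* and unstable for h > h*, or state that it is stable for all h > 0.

(-6.0000,0); λ=-10 ⇒ h* = (6)/10 = 0.6000.

With y'=λy (z=hλ):
  y_{n+1} = y_n + z·[2/3·y_n + 1/3·y_{n+1}] ⇒ (1 − 1/3z)y_{n+1} = (1 + 2/3z)y_n
  Hence R(z) = (1 + 2/3z)/(1 − 1/3z).

Find x<0 with |R(x)|<1.
x=-0.85: |R|=0.3377
R=−1: 1+2/3x = −1+1/3x ⇒ -1/3x=2 ⇒ x=2/(-1/3)=-6.0000
Confirm numerically:
  x=-5.836: |R|=0.98144 <1
  x=-5.290: |R|=0.91435 <1
  x=-4.015: |R|=0.71703 <1
  x=-6.576: |R|=1.06015 >1
  x=-6.239: |R|=1.02587 >1
Interval (-6.0000, 0).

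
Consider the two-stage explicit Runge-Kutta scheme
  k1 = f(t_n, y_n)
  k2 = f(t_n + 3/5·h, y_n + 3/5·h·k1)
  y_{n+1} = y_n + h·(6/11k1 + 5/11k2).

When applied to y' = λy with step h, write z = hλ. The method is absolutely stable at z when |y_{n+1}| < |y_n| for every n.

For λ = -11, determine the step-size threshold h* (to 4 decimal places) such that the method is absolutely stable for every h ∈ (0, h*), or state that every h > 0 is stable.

(-3.6667,0); λ=-11 ⇒ h* = (11/3)/11 = 0.3333.

Set f=λy, z=hλ:
  k1=λy_n ⇒ h·k1=z·y_n;  k2=λ(1+3/5z)y_n ⇒ h·k2=z(1+3/5z)y_n
  y_{n+1}/y_n = 1 + 6/11z + 5/11z(1+3/5z) = 1 + z + 3/11z²
  so R(z) = 1 + z + 3/11z².

Boundary: |R(x)|=1, x<0.
x=-1.43: |R|=0.1277
R=1: x+3/11x²=0 ⇒ x=−11/3=-3.6667; min R=1−1/(4·3/11)=0.0833>−1
Confirm numerically:
  x=-2.638: |R|=0.25992 <1
  x=-2.604: |R|=0.24531 <1
  x=-1.814: |R|=0.08344 <1
  x=-3.984: |R|=1.34480 >1
  x=-3.867: |R|=1.21128 >1
Interval (-3.6667, 0).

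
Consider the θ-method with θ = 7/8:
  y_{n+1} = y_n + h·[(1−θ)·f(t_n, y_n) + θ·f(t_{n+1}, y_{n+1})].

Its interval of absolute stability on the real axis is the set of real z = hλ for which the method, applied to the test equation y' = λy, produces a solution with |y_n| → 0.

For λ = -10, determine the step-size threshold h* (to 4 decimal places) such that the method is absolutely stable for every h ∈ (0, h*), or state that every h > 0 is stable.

Test eqn y'=λy, z=hλ:
  y_{n+1} = y_n + z·[1/8·y_n + 7/8·y_{n+1}] ⇒ (1 − 7/8z)y_{n+1} = (1 + 1/8z)y_n
  ⇒ R(z) = (1 + 1/8z)/(1 − 7/8z).

Boundary: |R(x)|=1, x<0.
x=-0.75: |R|=0.5472
x=-2: |R|=0.2727
x=-10: |R|=0.0256
x=-100: |R|=0.1299
θ=7/8≥1/2 ⇒ |1+1/8x|<|1−7/8x| ∀x<0 ⇒ stable on all of ℝ⁻.

(−∞, 0) — no finite endpoint. Any h>0 works for λ=-10.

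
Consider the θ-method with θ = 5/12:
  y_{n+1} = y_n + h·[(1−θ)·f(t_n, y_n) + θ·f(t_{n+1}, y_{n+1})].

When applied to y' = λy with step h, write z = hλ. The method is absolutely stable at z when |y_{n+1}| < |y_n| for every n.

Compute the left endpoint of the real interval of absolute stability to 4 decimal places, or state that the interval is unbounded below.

With y'=λy (z=hλ):
  y_{n+1} = y_n + z·[7/12·y_n + 5/12·y_{n+1}] ⇒ (1 − 5/12z)y_{n+1} = (1 + 7/12z)y_n
  Hence R(z) = (1 + 7/12z)/(1 − 5/12z).

Need |R(x)|<1, x<0.
x=-1.23: |R|=0.1868
R=−1: 1+7/12x = −1+5/12x ⇒ -1/6x=2 ⇒ x=2/(-1/6)=-12.0000
Confirm numerically:
  x=-11.153: |R|=0.97500 <1
  x=-7.737: |R|=0.83178 <1
  x=-5.163: |R|=0.63840 <1
  x=-12.283: |R|=1.00771 >1
  x=-12.227: |R|=1.00621 >1
Stable set (-12.0000, 0).

z* = -12.0000.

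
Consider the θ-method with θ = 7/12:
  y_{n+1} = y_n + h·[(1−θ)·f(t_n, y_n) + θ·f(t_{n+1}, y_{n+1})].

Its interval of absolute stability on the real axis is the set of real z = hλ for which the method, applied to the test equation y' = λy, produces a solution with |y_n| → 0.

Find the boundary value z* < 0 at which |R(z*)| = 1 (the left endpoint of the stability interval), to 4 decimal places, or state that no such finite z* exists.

On y'=λy, z=hλ:
  y_{n+1} = y_n + z·[5/12·y_n + 7/12·y_{n+1}] ⇒ (1 − 7/12z)y_{n+1} = (1 + 5/12z)y_n
  so R(z) = (1 + 5/12z)/(1 − 7/12z).

Solve |R(x)|<1 on ℝ⁻.
x=-0.42: |R|=0.6627
x=-2: |R|=0.0769
x=-10: |R|=0.4634
x=-100: |R|=0.6854
θ=7/12≥1/2 ⇒ |1+5/12x|<|1−7/12x| ∀x<0 ⇒ stable on all of ℝ⁻.

(−∞, 0) — no finite endpoint.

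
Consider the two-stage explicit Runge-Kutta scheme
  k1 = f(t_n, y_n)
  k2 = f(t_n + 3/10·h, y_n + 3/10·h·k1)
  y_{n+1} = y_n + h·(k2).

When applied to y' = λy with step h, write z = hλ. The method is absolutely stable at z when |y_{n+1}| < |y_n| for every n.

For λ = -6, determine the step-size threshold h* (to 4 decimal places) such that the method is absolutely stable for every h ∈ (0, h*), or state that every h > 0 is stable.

(-3.3333,0); λ=-6 ⇒ h* = (10/3)/6 = 0.5556.

Test eqn y'=λy, z=hλ:
  k1=λy_n ⇒ h·k1=z·y_n;  k2=λ(1+3/10z)y_n ⇒ h·k2=z(1+3/10z)y_n
  y_{n+1}/y_n = 1 + z(1+3/10z) = 1 + z + 3/10z²
  so R(z) = 1 + z + 3/10z².

Solve |R(x)|<1 on ℝ⁻.
x=-1.59: |R|=0.1684
R=1: x+3/10x²=0 ⇒ x=−10/3=-3.3333; min R=1−1/(4·3/10)=0.1667>−1
Confirm numerically:
  x=-3.233: |R|=0.90269 <1
  x=-2.667: |R|=0.46687 <1
  x=-2.565: |R|=0.40877 <1
  x=-1.672: |R|=0.16668 <1
  x=-3.768: |R|=1.49135 >1
  x=-3.463: |R|=1.13471 >1
So |R|<1 on (-3.3333, 0).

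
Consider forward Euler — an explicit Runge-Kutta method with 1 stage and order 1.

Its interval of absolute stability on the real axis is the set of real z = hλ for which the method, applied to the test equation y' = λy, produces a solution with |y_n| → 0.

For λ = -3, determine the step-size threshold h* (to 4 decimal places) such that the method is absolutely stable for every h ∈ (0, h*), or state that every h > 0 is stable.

With y'=λy (z=hλ):
  order 1, 1-stage ⇒ R(z)=1+z
  (e.g. R(-1.56)=-0.56000, |R|=0.56000)

Solve |R(x)|<1 on ℝ⁻.
x=-1.56: |R|=0.5600
|R(-1.67)|=0.6700 |R(-1.55)|=0.5500 |R(-0.64)|=0.3600
Bisect:
  x_lo=-2.8171 |R|=1.8171  x_hi=-0.3761 |R|=0.6239
  mid=-1.59656 |R|=0.59656 →hi
  mid=-2.20681 |R|=1.20681 →lo
  mid=-1.90168 |R|=0.90168 →hi
  mid=-2.05424 |R|=1.05424 →lo
  mid=-1.97796 |R|=0.97796 →hi
  mid=-2.01610 |R|=1.01610 →lo
  mid=-1.99703 |R|=0.99703 →hi
  mid=-2.00657 |R|=1.00657 →lo
  ...
  [-2.00001,-1.99986] ⇒ x*=-2.0000
Interval (-2.0000, 0).

(-2.0000,0); λ=-3 ⇒ h* = 0.6667.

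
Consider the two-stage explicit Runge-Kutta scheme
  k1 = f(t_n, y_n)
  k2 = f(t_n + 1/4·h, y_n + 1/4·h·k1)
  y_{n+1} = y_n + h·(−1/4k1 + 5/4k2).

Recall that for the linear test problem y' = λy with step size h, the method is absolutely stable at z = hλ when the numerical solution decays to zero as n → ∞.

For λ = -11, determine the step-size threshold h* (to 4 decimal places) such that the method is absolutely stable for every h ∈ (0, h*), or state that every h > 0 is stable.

(-3.2000,0); λ=-11 ⇒ h* = (16/5)/11 = 0.2909.

On y'=λy, z=hλ:
  k1=λy_n ⇒ h·k1=z·y_n;  k2=λ(1+1/4z)y_n ⇒ h·k2=z(1+1/4z)y_n
  y_{n+1}/y_n = 1 − 1/4z + 5/4z(1+1/4z) = 1 + z + 5/16z²
  Hence R(z) = 1 + z + 5/16z².

Solve |R(x)|<1 on ℝ⁻.
x=-0.92: |R|=0.3445
R=1: x+5/16x²=0 ⇒ x=−16/5=-3.2000; min R=1−1/(4·5/16)=0.2000>−1
Confirm numerically:
  x=-2.824: |R|=0.66818 <1
  x=-2.655: |R|=0.54782 <1
  x=-2.508: |R|=0.45764 <1
  x=-1.405: |R|=0.21188 <1
  x=-3.729: |R|=1.61645 >1
  x=-3.672: |R|=1.54162 >1
  x=-3.241: |R|=1.04153 >1
Stable set (-3.2000, 0).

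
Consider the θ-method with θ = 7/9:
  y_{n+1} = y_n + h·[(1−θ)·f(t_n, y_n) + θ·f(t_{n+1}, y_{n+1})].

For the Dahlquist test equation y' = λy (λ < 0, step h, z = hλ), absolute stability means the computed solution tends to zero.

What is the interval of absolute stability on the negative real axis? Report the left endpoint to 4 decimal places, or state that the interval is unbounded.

On y'=λy, z=hλ:
  y_{n+1} = y_n + z·[2/9·y_n + 7/9·y_{n+1}] ⇒ (1 − 7/9z)y_{n+1} = (1 + 2/9z)y_n
  so R(z) = (1 + 2/9z)/(1 − 7/9z).

Solve |R(x)|<1 on ℝ⁻.
x=-0.59: |R|=0.5956
x=-2: |R|=0.2174
x=-10: |R|=0.1392
x=-100: |R|=0.2694
θ=7/9≥1/2 ⇒ |1+2/9x|<|1−7/9x| ∀x<0 ⇒ interval (−∞,0).

unbounded; (−∞, 0).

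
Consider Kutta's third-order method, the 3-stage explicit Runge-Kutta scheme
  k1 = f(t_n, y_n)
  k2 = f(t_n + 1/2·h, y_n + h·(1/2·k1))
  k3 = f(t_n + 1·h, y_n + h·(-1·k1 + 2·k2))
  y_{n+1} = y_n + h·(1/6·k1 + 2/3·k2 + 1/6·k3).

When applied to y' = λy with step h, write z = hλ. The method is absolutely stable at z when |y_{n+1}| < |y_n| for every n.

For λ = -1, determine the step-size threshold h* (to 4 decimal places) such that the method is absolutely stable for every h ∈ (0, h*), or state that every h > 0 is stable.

(-2.5127,0); λ=-1 ⇒ h* = 2.5127.

On y'=λy, z=hλ:
  order 3, 3-stage ⇒ R(z)=1+z+z^2/2+z^3/6
  (e.g. R(-0.6)=0.54400, |R|=0.54400)

Boundary: |R(x)|=1, x<0.
x=-0.6: |R|=0.5440
|R(-1.47)|=0.0810 |R(-1.26)|=0.2004 |R(-0.93)|=0.3684
Bisect:
  x_lo=-3.2480 |R|=2.6840  x_hi=-0.2046 |R|=0.8149
  mid=-1.72631 |R|=0.09368 →hi
  mid=-2.48715 |R|=0.95841 →hi
  mid=-2.86757 |R|=1.68608 →lo
  mid=-2.67736 |R|=1.29190 →lo
  mid=-2.58226 |R|=1.11800 →lo
  mid=-2.53470 |R|=1.03647 →lo
  mid=-2.51093 |R|=0.99701 →hi
  ...
  [-2.51279,-2.51260] ⇒ x*=-2.5127
Interval (-2.5127, 0).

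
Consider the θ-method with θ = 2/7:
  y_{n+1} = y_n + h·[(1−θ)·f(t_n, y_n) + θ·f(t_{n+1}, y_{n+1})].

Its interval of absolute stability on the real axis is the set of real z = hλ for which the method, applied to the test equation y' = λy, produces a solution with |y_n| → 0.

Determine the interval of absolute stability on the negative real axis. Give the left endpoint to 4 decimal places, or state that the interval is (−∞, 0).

z∈(-4.6667,0).

On y'=λy, z=hλ:
  y_{n+1} = y_n + z·[5/7·y_n + 2/7·y_{n+1}] ⇒ (1 − 2/7z)y_{n+1} = (1 + 5/7z)y_n
  Hence R(z) = (1 + 5/7z)/(1 − 2/7z).

Find x<0 with |R(x)|<1.
x=-1.79: |R|=0.1843
R=−1: 1+5/7x = −1+2/7x ⇒ -3/7x=2 ⇒ x=2/(-3/7)=-4.6667
Confirm numerically:
  x=-2.578: |R|=0.48453 <1
  x=-2.254: |R|=0.37105 <1
  x=-2.016: |R|=0.27919 <1
  x=-5.197: |R|=1.09147 >1
  x=-5.111: |R|=1.07740 >1
  x=-5.002: |R|=1.05916 >1
Interval (-4.6667, 0).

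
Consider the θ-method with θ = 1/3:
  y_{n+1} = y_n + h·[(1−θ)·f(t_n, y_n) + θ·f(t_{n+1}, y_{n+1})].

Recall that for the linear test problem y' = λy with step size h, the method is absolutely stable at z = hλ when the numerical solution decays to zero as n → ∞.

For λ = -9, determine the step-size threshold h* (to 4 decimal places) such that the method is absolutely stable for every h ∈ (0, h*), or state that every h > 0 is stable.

(-6.0000,0); λ=-9 ⇒ h* = (6)/9 = 0.6667.

Test eqn y'=λy, z=hλ:
  y_{n+1} = y_n + z·[2/3·y_n + 1/3·y_{n+1}] ⇒ (1 − 1/3z)y_{n+1} = (1 + 2/3z)y_n
  Hence R(z) = (1 + 2/3z)/(1 − 1/3z).

Find x<0 with |R(x)|<1.
x=-0.39: |R|=0.6549
R=−1: 1+2/3x = −1+1/3x ⇒ -1/3x=2 ⇒ x=2/(-1/3)=-6.0000
Confirm numerically:
  x=-5.893: |R|=0.98797 <1
  x=-5.227: |R|=0.90604 <1
  x=-5.165: |R|=0.89773 <1
  x=-6.457: |R|=1.04832 >1
  x=-6.268: |R|=1.02892 >1
  x=-6.117: |R|=1.01283 >1
Stable set (-6.0000, 0).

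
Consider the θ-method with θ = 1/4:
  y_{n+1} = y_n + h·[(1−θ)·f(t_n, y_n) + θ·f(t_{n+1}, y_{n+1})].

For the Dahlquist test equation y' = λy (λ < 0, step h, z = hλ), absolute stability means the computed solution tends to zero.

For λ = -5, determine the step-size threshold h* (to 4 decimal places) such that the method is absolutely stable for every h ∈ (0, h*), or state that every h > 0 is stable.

Set f=λy, z=hλ:
  y_{n+1} = y_n + z·[3/4·y_n + 1/4·y_{n+1}] ⇒ (1 − 1/4z)y_{n+1} = (1 + 3/4z)y_n
  so R(z) = (1 + 3/4z)/(1 − 1/4z).

Solve |R(x)|<1 on ℝ⁻.
x=-1.31: |R|=0.0132
R=−1: 1+3/4x = −1+1/4x ⇒ -1/2x=2 ⇒ x=2/(-1/2)=-4.0000
Confirm numerically:
  x=-2.706: |R|=0.61408 <1
  x=-1.789: |R|=0.23614 <1
  x=-1.724: |R|=0.20475 <1
  x=-4.433: |R|=1.10269 >1
  x=-4.399: |R|=1.09501 >1
  x=-4.327: |R|=1.07854 >1
So |R|<1 on (-4.0000, 0).

(-4.0000,0); λ=-5 ⇒ h* = (4)/5 = 0.8000.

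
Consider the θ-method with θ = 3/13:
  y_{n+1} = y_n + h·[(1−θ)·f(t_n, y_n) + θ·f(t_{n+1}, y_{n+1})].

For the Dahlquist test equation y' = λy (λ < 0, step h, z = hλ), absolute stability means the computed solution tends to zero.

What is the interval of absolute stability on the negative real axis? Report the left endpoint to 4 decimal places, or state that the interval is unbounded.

With y'=λy (z=hλ):
  y_{n+1} = y_n + z·[10/13·y_n + 3/13·y_{n+1}] ⇒ (1 − 3/13z)y_{n+1} = (1 + 10/13z)y_n
  ⇒ R(z) = (1 + 10/13z)/(1 − 3/13z).

Need |R(x)|<1, x<0.
x=-1.7: |R|=0.2210
R=−1: 1+10/13x = −1+3/13x ⇒ -7/13x=2 ⇒ x=2/(-7/13)=-3.7143
Confirm numerically:
  x=-3.229: |R|=0.85027 <1
  x=-3.017: |R|=0.77865 <1
  x=-2.668: |R|=0.65130 <1
  x=-2.189: |R|=0.45434 <1
  x=-4.204: |R|=1.13384 >1
  x=-4.140: |R|=1.11723 >1
  x=-3.773: |R|=1.01690 >1
Interval (-3.7143, 0).

(-3.7143, 0).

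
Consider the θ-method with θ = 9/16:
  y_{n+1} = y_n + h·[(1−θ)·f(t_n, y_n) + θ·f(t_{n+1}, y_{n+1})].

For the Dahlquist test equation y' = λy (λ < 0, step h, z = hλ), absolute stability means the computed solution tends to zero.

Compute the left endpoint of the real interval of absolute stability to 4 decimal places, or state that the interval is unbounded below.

interval (−∞, 0).

Set f=λy, z=hλ:
  y_{n+1} = y_n + z·[7/16·y_n + 9/16·y_{n+1}] ⇒ (1 − 9/16z)y_{n+1} = (1 + 7/16z)y_n
  Hence R(z) = (1 + 7/16z)/(1 − 9/16z).

Boundary: |R(x)|=1, x<0.
x=-0.75: |R|=0.4725
x=-2: |R|=0.0588
x=-10: |R|=0.5094
x=-100: |R|=0.7467
θ=9/16≥1/2 ⇒ |1+7/16x|<|1−9/16x| ∀x<0 ⇒ interval (−∞,0).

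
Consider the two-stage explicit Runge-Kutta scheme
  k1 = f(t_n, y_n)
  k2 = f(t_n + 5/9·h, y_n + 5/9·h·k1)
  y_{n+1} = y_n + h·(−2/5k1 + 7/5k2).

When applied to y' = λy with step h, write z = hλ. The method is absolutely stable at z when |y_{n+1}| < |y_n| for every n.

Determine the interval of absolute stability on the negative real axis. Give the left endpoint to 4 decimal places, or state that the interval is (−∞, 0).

z∈(-1.2857,0).

On y'=λy, z=hλ:
  k1=λy_n ⇒ h·k1=z·y_n;  k2=λ(1+5/9z)y_n ⇒ h·k2=z(1+5/9z)y_n
  y_{n+1}/y_n = 1 − 2/5z + 7/5z(1+5/9z) = 1 + z + 7/9z²
  Hence R(z) = 1 + z + 7/9z².

Find x<0 with |R(x)|<1.
x=-1.75: |R|=1.6319
R=1: x+7/9x²=0 ⇒ x=−9/7=-1.2857; min R=1−1/(4·7/9)=0.6786>−1
Confirm numerically:
  x=-1.259: |R|=0.97384 <1
  x=-1.240: |R|=0.95591 <1
  x=-0.560: |R|=0.68391 <1
  x=-1.619: |R|=1.41968 >1
  x=-1.581: |R|=1.36310 >1
Stable set (-1.2857, 0).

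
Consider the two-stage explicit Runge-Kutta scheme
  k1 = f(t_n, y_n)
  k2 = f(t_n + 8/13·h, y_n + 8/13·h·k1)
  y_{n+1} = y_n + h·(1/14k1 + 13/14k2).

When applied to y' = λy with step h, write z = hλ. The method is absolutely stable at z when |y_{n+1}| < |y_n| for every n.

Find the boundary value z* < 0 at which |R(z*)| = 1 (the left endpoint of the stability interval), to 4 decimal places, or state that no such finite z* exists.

Test eqn y'=λy, z=hλ:
  k1=λy_n ⇒ h·k1=z·y_n;  k2=λ(1+8/13z)y_n ⇒ h·k2=z(1+8/13z)y_n
  y_{n+1}/y_n = 1 + 1/14z + 13/14z(1+8/13z) = 1 + z + 4/7z²
  R(z) = 1 + z + 4/7z².

Boundary: |R(x)|=1, x<0.
x=-1.04: |R|=0.5781
R=1: x+4/7x²=0 ⇒ x=−7/4=-1.7500; min R=1−1/(4·4/7)=0.5625>−1
Confirm numerically:
  x=-1.443: |R|=0.74686 <1
  x=-0.893: |R|=0.56269 <1
  x=-0.872: |R|=0.56251 <1
  x=-2.128: |R|=1.45965 >1
  x=-1.856: |R|=1.11242 >1
Stable set (-1.7500, 0).

left endpoint -1.7500.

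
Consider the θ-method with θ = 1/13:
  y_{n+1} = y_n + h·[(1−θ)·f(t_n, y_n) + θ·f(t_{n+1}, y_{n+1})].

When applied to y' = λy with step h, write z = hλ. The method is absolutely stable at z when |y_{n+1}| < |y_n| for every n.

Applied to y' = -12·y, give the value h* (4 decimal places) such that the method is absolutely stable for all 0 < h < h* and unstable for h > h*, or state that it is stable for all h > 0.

(-2.3636,0); λ=-12 ⇒ h* = (26/11)/12 = 0.1970.

On y'=λy, z=hλ:
  y_{n+1} = y_n + z·[12/13·y_n + 1/13·y_{n+1}] ⇒ (1 − 1/13z)y_{n+1} = (1 + 12/13z)y_n
  so R(z) = (1 + 12/13z)/(1 − 1/13z).

Find x<0 with |R(x)|<1.
x=-0.87: |R|=0.1846
R=−1: 1+12/13x = −1+1/13x ⇒ -11/13x=2 ⇒ x=2/(-11/13)=-2.3636
Confirm numerically:
  x=-1.611: |R|=0.43337 <1
  x=-1.454: |R|=0.30773 <1
  x=-1.430: |R|=0.28829 <1
  x=-1.054: |R|=0.02505 <1
  x=-2.945: |R|=1.40107 >1
  x=-2.937: |R|=1.39575 >1
Stable set (-2.3636, 0).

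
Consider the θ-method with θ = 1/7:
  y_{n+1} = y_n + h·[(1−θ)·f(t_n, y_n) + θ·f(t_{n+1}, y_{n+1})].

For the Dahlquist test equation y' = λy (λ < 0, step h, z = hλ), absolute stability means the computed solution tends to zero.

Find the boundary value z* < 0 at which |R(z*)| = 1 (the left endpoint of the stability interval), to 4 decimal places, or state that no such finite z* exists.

On y'=λy, z=hλ:
  y_{n+1} = y_n + z·[6/7·y_n + 1/7·y_{n+1}] ⇒ (1 − 1/7z)y_{n+1} = (1 + 6/7z)y_n
  ⇒ R(z) = (1 + 6/7z)/(1 − 1/7z).

Need |R(x)|<1, x<0.
x=-0.99: |R|=0.1327
R=−1: 1+6/7x = −1+1/7x ⇒ -5/7x=2 ⇒ x=2/(-5/7)=-2.8000
Confirm numerically:
  x=-2.673: |R|=0.93435 <1
  x=-2.386: |R|=0.77946 <1
  x=-1.714: |R|=0.37686 <1
  x=-3.392: |R|=1.28483 >1
  x=-2.873: |R|=1.03697 >1
Stable set (-2.8000, 0).

z* = -2.8000.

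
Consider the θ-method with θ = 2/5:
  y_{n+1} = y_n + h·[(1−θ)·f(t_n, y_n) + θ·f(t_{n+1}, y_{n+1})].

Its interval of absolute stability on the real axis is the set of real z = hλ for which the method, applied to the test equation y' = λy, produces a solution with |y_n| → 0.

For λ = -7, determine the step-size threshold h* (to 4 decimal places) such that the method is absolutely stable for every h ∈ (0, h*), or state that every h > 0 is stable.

(-10.0000,0); λ=-7 ⇒ h* = (10)/7 = 1.4286.

Test eqn y'=λy, z=hλ:
  y_{n+1} = y_n + z·[3/5·y_n + 2/5·y_{n+1}] ⇒ (1 − 2/5z)y_{n+1} = (1 + 3/5z)y_n
  ⇒ R(z) = (1 + 3/5z)/(1 − 2/5z).

Solve |R(x)|<1 on ℝ⁻.
x=-1.7: |R|=0.0119
R=−1: 1+3/5x = −1+2/5x ⇒ -1/5x=2 ⇒ x=2/(-1/5)=-10.0000
Confirm numerically:
  x=-9.066: |R|=0.95962 <1
  x=-8.640: |R|=0.93896 <1
  x=-6.301: |R|=0.78985 <1
  x=-6.260: |R|=0.78653 <1
  x=-10.504: |R|=1.01938 >1
  x=-10.399: |R|=1.01547 >1
Interval (-10.0000, 0).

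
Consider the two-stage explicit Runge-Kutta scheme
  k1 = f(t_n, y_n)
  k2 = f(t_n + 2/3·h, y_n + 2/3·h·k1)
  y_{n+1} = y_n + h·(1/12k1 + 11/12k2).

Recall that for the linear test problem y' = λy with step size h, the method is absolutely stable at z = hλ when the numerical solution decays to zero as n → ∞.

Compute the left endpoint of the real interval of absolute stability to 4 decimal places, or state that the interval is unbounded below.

left endpoint -1.6364.

Set f=λy, z=hλ:
  k1=λy_n ⇒ h·k1=z·y_n;  k2=λ(1+2/3z)y_n ⇒ h·k2=z(1+2/3z)y_n
  y_{n+1}/y_n = 1 + 1/12z + 11/12z(1+2/3z) = 1 + z + 11/18z²
  Hence R(z) = 1 + z + 11/18z².

Solve |R(x)|<1 on ℝ⁻.
x=-0.46: |R|=0.6693
R=1: x+11/18x²=0 ⇒ x=−18/11=-1.6364; min R=1−1/(4·11/18)=0.5909>−1
Confirm numerically:
  x=-1.595: |R|=0.95968 <1
  x=-1.220: |R|=0.68958 <1
  x=-0.951: |R|=0.60169 <1
  x=-1.806: |R|=1.18722 >1
  x=-1.801: |R|=1.18120 >1
Interval (-1.6364, 0).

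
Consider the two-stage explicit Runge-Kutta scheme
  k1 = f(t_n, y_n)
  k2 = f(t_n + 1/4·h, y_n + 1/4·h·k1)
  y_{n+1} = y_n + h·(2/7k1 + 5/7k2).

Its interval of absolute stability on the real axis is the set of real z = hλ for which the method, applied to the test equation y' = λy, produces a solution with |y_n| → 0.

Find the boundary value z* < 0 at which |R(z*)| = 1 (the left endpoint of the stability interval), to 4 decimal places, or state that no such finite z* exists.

z* = -5.6000.

Test eqn y'=λy, z=hλ:
  k1=λy_n ⇒ h·k1=z·y_n;  k2=λ(1+1/4z)y_n ⇒ h·k2=z(1+1/4z)y_n
  y_{n+1}/y_n = 1 + 2/7z + 5/7z(1+1/4z) = 1 + z + 5/28z²
  so R(z) = 1 + z + 5/28z².

Solve |R(x)|<1 on ℝ⁻.
x=-1.73: |R|=0.1956
R=1: x+5/28x²=0 ⇒ x=−28/5=-5.6000; min R=1−1/(4·5/28)=-0.4000>−1
Confirm numerically:
  x=-5.450: |R|=0.85402 <1
  x=-5.204: |R|=0.63200 <1
  x=-3.043: |R|=0.38946 <1
  x=-6.012: |R|=1.44231 >1
  x=-6.004: |R|=1.43315 >1
Interval (-5.6000, 0).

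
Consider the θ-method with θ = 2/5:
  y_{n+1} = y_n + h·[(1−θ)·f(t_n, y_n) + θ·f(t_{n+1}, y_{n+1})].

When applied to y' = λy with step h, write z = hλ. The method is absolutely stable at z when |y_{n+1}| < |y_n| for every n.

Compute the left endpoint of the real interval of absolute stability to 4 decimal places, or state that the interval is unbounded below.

On y'=λy, z=hλ:
  y_{n+1} = y_n + z·[3/5·y_n + 2/5·y_{n+1}] ⇒ (1 − 2/5z)y_{n+1} = (1 + 3/5z)y_n
  Hence R(z) = (1 + 3/5z)/(1 − 2/5z).

Solve |R(x)|<1 on ℝ⁻.
x=-0.3: |R|=0.7321
R=−1: 1+3/5x = −1+2/5x ⇒ -1/5x=2 ⇒ x=2/(-1/5)=-10.0000
Confirm numerically:
  x=-8.589: |R|=0.93638 <1
  x=-4.092: |R|=0.55188 <1
  x=-4.012: |R|=0.54023 <1
  x=-10.534: |R|=1.02048 >1
  x=-10.491: |R|=1.01890 >1
  x=-10.480: |R|=1.01849 >1
So |R|<1 on (-10.0000, 0).

z* = -10.0000.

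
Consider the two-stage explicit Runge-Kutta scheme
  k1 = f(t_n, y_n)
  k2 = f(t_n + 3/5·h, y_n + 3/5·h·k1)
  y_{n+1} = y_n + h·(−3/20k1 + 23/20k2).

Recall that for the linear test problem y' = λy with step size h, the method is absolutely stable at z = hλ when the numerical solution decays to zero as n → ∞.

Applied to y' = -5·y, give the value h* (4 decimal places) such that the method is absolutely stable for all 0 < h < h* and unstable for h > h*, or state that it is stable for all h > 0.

On y'=λy, z=hλ:
  k1=λy_n ⇒ h·k1=z·y_n;  k2=λ(1+3/5z)y_n ⇒ h·k2=z(1+3/5z)y_n
  y_{n+1}/y_n = 1 − 3/20z + 23/20z(1+3/5z) = 1 + z + 69/100z²
  so R(z) = 1 + z + 69/100z².

Solve |R(x)|<1 on ℝ⁻.
x=-0.56: |R|=0.6564
R=1: x+69/100x²=0 ⇒ x=−100/69=-1.4493; min R=1−1/(4·69/100)=0.6377>−1
Confirm numerically:
  x=-1.367: |R|=0.92240 <1
  x=-1.297: |R|=0.86372 <1
  x=-0.911: |R|=0.66165 <1
  x=-1.881: |R|=1.56033 >1
  x=-1.710: |R|=1.30763 >1
Stable set (-1.4493, 0).

(-1.4493,0); λ=-5 ⇒ h* = (100/69)/5 = 0.2899.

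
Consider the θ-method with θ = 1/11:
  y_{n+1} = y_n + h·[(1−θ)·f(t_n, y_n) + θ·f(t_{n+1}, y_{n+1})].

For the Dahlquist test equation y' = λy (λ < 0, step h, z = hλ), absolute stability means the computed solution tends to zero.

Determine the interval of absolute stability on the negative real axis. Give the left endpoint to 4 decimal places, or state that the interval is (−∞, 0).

z∈(-2.4444,0).

With y'=λy (z=hλ):
  y_{n+1} = y_n + z·[10/11·y_n + 1/11·y_{n+1}] ⇒ (1 − 1/11z)y_{n+1} = (1 + 10/11z)y_n
  ⇒ R(z) = (1 + 10/11z)/(1 − 1/11z).

Solve |R(x)|<1 on ℝ⁻.
x=-1.65: |R|=0.4348
R=−1: 1+10/11x = −1+1/11x ⇒ -9/11x=2 ⇒ x=2/(-9/11)=-2.4444
Confirm numerically:
  x=-1.818: |R|=0.56015 <1
  x=-1.534: |R|=0.34626 <1
  x=-1.278: |R|=0.14497 <1
  x=-2.812: |R|=1.23950 >1
  x=-2.685: |R|=1.15820 >1
  x=-2.560: |R|=1.07670 >1
So |R|<1 on (-2.4444, 0).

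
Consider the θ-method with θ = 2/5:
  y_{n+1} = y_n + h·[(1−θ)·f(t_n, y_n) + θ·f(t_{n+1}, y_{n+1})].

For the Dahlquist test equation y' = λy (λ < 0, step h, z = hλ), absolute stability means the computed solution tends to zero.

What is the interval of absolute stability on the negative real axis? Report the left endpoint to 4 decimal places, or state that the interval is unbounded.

(-10.0000, 0).

On y'=λy, z=hλ:
  y_{n+1} = y_n + z·[3/5·y_n + 2/5·y_{n+1}] ⇒ (1 − 2/5z)y_{n+1} = (1 + 3/5z)y_n
  Hence R(z) = (1 + 3/5z)/(1 − 2/5z).

Solve |R(x)|<1 on ℝ⁻.
x=-0.67: |R|=0.4716
R=−1: 1+3/5x = −1+2/5x ⇒ -1/5x=2 ⇒ x=2/(-1/5)=-10.0000
Confirm numerically:
  x=-9.654: |R|=0.98577 <1
  x=-8.801: |R|=0.94695 <1
  x=-7.577: |R|=0.87978 <1
  x=-10.046: |R|=1.00183 >1
  x=-10.042: |R|=1.00167 >1
So |R|<1 on (-10.0000, 0).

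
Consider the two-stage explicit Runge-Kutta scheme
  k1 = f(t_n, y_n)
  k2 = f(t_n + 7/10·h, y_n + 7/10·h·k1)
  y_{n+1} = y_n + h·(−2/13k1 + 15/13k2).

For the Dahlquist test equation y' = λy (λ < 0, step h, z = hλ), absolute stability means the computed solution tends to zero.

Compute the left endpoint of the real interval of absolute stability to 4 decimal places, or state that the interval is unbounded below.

z* = -1.2381.

With y'=λy (z=hλ):
  k1=λy_n ⇒ h·k1=z·y_n;  k2=λ(1+7/10z)y_n ⇒ h·k2=z(1+7/10z)y_n
  y_{n+1}/y_n = 1 − 2/13z + 15/13z(1+7/10z) = 1 + z + 21/26z²
  R(z) = 1 + z + 21/26z².

Find x<0 with |R(x)|<1.
x=-1.17: |R|=0.9356
R=1: x+21/26x²=0 ⇒ x=−26/21=-1.2381; min R=1−1/(4·21/26)=0.6905>−1
Confirm numerically:
  x=-1.215: |R|=0.97734 <1
  x=-1.081: |R|=0.86284 <1
  x=-0.967: |R|=0.78826 <1
  x=-0.556: |R|=0.69369 <1
  x=-1.440: |R|=1.23483 >1
  x=-1.345: |R|=1.11614 >1
  x=-1.328: |R|=1.09643 >1
Interval (-1.2381, 0).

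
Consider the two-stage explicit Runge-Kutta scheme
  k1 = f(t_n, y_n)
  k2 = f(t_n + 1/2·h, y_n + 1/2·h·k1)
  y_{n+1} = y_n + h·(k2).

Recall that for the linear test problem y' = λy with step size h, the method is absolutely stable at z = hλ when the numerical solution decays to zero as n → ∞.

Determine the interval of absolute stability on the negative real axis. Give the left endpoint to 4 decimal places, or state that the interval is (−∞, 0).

z∈(-2.0000,0).

On y'=λy, z=hλ:
  k1=λy_n ⇒ h·k1=z·y_n;  k2=λ(1+1/2z)y_n ⇒ h·k2=z(1+1/2z)y_n
  y_{n+1}/y_n = 1 + z(1+1/2z) = 1 + z + 1/2z²
  so R(z) = 1 + z + 1/2z².

Need |R(x)|<1, x<0.
x=-1.36: |R|=0.5648
R=1: x+1/2x²=0 ⇒ x=−2=-2.0000; min R=1−1/(4·1/2)=0.5000>−1
Confirm numerically:
  x=-1.463: |R|=0.60718 <1
  x=-1.133: |R|=0.50884 <1
  x=-0.986: |R|=0.50010 <1
  x=-2.311: |R|=1.35936 >1
  x=-2.027: |R|=1.02736 >1
Interval (-2.0000, 0).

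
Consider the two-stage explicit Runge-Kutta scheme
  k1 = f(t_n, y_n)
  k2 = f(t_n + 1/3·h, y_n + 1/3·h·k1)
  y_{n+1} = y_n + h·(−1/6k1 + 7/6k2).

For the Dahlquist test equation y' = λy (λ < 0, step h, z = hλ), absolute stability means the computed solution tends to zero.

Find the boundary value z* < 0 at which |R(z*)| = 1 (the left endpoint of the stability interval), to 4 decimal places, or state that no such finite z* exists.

left endpoint -2.5714.

Test eqn y'=λy, z=hλ:
  k1=λy_n ⇒ h·k1=z·y_n;  k2=λ(1+1/3z)y_n ⇒ h·k2=z(1+1/3z)y_n
  y_{n+1}/y_n = 1 − 1/6z + 7/6z(1+1/3z) = 1 + z + 7/18z²
  Hence R(z) = 1 + z + 7/18z².

Boundary: |R(x)|=1, x<0.
x=-1.18: |R|=0.3615
R=1: x+7/18x²=0 ⇒ x=−18/7=-2.5714; min R=1−1/(4·7/18)=0.3571>−1
Confirm numerically:
  x=-2.547: |R|=0.97580 <1
  x=-2.402: |R|=0.84173 <1
  x=-1.850: |R|=0.48097 <1
  x=-1.781: |R|=0.45254 <1
  x=-2.978: |R|=1.47085 >1
  x=-2.655: |R|=1.08629 >1
Interval (-2.5714, 0).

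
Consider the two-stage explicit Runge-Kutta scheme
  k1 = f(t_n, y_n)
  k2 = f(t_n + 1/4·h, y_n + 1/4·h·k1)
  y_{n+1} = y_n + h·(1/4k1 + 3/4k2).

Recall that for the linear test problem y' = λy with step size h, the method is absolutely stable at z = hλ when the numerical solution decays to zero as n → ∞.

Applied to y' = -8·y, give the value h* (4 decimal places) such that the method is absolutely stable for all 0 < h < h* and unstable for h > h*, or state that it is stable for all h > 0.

Set f=λy, z=hλ:
  k1=λy_n ⇒ h·k1=z·y_n;  k2=λ(1+1/4z)y_n ⇒ h·k2=z(1+1/4z)y_n
  y_{n+1}/y_n = 1 + 1/4z + 3/4z(1+1/4z) = 1 + z + 3/16z²
  so R(z) = 1 + z + 3/16z².

Find x<0 with |R(x)|<1.
x=-0.48: |R|=0.5632
R=1: x+3/16x²=0 ⇒ x=−16/3=-5.3333; min R=1−1/(4·3/16)=-0.3333>−1
Confirm numerically:
  x=-5.138: |R|=0.81182 <1
  x=-4.708: |R|=0.44799 <1
  x=-3.751: |R|=0.11287 <1
  x=-3.159: |R|=0.28788 <1
  x=-5.818: |R|=1.52871 >1
  x=-5.727: |R|=1.42272 >1
  x=-5.371: |R|=1.03793 >1
So |R|<1 on (-5.3333, 0).

(-5.3333,0); λ=-8 ⇒ h* = (16/3)/8 = 0.6667.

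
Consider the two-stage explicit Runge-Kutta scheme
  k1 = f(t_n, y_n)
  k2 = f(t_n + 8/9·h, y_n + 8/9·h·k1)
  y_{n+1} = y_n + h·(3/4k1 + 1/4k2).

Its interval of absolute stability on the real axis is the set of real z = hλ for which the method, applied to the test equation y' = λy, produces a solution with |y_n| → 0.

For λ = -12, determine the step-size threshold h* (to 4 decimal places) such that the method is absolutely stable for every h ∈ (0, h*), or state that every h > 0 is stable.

With y'=λy (z=hλ):
  k1=λy_n ⇒ h·k1=z·y_n;  k2=λ(1+8/9z)y_n ⇒ h·k2=z(1+8/9z)y_n
  y_{n+1}/y_n = 1 + 3/4z + 1/4z(1+8/9z) = 1 + z + 2/9z²
  Hence R(z) = 1 + z + 2/9z².

Find x<0 with |R(x)|<1.
x=-1.53: |R|=0.0098
R=1: x+2/9x²=0 ⇒ x=−9/2=-4.5000; min R=1−1/(4·2/9)=-0.1250>−1
Confirm numerically:
  x=-4.455: |R|=0.95545 <1
  x=-3.733: |R|=0.36373 <1
  x=-3.037: |R|=0.01264 <1
  x=-4.801: |R|=1.32113 >1
  x=-4.661: |R|=1.16676 >1
Stable set (-4.5000, 0).

(-4.5000,0); λ=-12 ⇒ h* = (9/2)/12 = 0.3750.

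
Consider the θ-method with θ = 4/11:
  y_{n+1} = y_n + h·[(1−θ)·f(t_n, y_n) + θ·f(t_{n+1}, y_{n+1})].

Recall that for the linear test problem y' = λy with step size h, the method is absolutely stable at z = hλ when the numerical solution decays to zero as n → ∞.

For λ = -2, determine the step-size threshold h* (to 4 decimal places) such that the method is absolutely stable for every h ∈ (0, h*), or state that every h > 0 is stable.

On y'=λy, z=hλ:
  y_{n+1} = y_n + z·[7/11·y_n + 4/11·y_{n+1}] ⇒ (1 − 4/11z)y_{n+1} = (1 + 7/11z)y_n
  so R(z) = (1 + 7/11z)/(1 − 4/11z).

Need |R(x)|<1, x<0.
x=-0.8: |R|=0.3803
R=−1: 1+7/11x = −1+4/11x ⇒ -3/11x=2 ⇒ x=2/(-3/11)=-7.3333
Confirm numerically:
  x=-6.060: |R|=0.89160 <1
  x=-5.993: |R|=0.88502 <1
  x=-4.080: |R|=0.64275 <1
  x=-3.281: |R|=0.49606 <1
  x=-7.845: |R|=1.03622 >1
  x=-7.536: |R|=1.01478 >1
  x=-7.509: |R|=1.01284 >1
So |R|<1 on (-7.3333, 0).

(-7.3333,0); λ=-2 ⇒ h* = (22/3)/2 = 3.6667.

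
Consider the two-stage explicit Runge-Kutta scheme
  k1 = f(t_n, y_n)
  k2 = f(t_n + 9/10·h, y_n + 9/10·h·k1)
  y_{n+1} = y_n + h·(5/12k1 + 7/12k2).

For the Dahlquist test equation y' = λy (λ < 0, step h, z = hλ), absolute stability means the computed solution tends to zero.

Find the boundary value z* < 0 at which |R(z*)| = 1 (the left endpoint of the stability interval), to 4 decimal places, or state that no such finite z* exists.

On y'=λy, z=hλ:
  k1=λy_n ⇒ h·k1=z·y_n;  k2=λ(1+9/10z)y_n ⇒ h·k2=z(1+9/10z)y_n
  y_{n+1}/y_n = 1 + 5/12z + 7/12z(1+9/10z) = 1 + z + 21/40z²
  so R(z) = 1 + z + 21/40z².

Boundary: |R(x)|=1, x<0.
x=-1.43: |R|=0.6436
R=1: x+21/40x²=0 ⇒ x=−40/21=-1.9048; min R=1−1/(4·21/40)=0.5238>−1
Confirm numerically:
  x=-1.384: |R|=0.62161 <1
  x=-1.288: |R|=0.58295 <1
  x=-1.210: |R|=0.55865 <1
  x=-0.906: |R|=0.52494 <1
  x=-2.320: |R|=1.50576 >1
  x=-2.190: |R|=1.32795 >1
Interval (-1.9048, 0).

left endpoint -1.9048.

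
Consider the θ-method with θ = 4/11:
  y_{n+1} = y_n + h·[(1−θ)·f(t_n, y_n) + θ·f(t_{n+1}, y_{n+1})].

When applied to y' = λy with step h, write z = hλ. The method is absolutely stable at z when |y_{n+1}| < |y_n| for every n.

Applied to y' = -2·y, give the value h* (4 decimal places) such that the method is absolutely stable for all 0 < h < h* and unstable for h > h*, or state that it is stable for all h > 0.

(-7.3333,0); λ=-2 ⇒ h* = (22/3)/2 = 3.6667.

With y'=λy (z=hλ):
  y_{n+1} = y_n + z·[7/11·y_n + 4/11·y_{n+1}] ⇒ (1 − 4/11z)y_{n+1} = (1 + 7/11z)y_n
  R(z) = (1 + 7/11z)/(1 − 4/11z).

Find x<0 with |R(x)|<1.
x=-1.21: |R|=0.1597
R=−1: 1+7/11x = −1+4/11x ⇒ -3/11x=2 ⇒ x=2/(-3/11)=-7.3333
Confirm numerically:
  x=-7.066: |R|=0.97957 <1
  x=-6.552: |R|=0.93700 <1
  x=-4.982: |R|=0.77192 <1
  x=-3.945: |R|=0.62043 <1
  x=-7.759: |R|=1.03038 >1
  x=-7.718: |R|=1.02756 >1
  x=-7.395: |R|=1.00456 >1
Stable set (-7.3333, 0).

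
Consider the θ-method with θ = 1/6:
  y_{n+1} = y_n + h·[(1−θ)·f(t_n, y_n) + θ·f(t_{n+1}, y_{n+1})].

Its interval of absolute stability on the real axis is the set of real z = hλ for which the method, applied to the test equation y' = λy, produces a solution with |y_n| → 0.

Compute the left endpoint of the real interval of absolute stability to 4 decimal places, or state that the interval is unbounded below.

z* = -3.0000.

On y'=λy, z=hλ:
  y_{n+1} = y_n + z·[5/6·y_n + 1/6·y_{n+1}] ⇒ (1 − 1/6z)y_{n+1} = (1 + 5/6z)y_n
  R(z) = (1 + 5/6z)/(1 − 1/6z).

Find x<0 with |R(x)|<1.
x=-1.25: |R|=0.0345
R=−1: 1+5/6x = −1+1/6x ⇒ -2/3x=2 ⇒ x=2/(-2/3)=-3.0000
Confirm numerically:
  x=-2.442: |R|=0.73561 <1
  x=-2.147: |R|=0.58120 <1
  x=-2.094: |R|=0.55226 <1
  x=-3.545: |R|=1.22839 >1
  x=-3.304: |R|=1.13070 >1
  x=-3.044: |R|=1.01946 >1
Interval (-3.0000, 0).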